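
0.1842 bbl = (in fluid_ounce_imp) 1031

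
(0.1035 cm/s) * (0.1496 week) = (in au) 6.26e-10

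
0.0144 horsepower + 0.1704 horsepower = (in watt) 137.8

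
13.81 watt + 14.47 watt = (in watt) 28.28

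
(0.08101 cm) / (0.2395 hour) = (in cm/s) 9.396e-05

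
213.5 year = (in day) 7.793e+04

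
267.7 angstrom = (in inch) 1.054e-06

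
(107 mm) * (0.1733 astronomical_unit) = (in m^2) 2.774e+09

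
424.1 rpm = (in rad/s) 44.41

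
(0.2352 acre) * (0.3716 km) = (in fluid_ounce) 1.196e+10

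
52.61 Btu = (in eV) 3.464e+23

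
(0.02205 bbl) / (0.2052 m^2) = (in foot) 0.05605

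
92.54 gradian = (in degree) 83.29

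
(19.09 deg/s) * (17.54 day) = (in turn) 8.036e+04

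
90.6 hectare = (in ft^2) 9.752e+06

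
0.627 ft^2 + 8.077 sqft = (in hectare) 8.086e-05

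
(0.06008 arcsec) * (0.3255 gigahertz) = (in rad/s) 94.81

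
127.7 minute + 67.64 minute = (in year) 0.0003717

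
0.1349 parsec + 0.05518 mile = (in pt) 1.18e+19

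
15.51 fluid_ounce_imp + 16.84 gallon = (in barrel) 0.4037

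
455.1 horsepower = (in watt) 3.394e+05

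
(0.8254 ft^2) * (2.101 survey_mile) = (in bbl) 1631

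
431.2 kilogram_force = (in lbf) 950.6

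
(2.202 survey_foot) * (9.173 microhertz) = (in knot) 1.197e-05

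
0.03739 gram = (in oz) 0.001319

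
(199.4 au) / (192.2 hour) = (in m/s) 4.311e+07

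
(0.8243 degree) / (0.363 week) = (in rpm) 6.258e-07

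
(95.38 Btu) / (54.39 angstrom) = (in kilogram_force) 1.887e+12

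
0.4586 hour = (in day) 0.01911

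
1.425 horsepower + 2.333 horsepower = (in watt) 2802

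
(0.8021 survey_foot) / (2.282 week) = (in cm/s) 1.771e-05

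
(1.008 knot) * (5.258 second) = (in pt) 7729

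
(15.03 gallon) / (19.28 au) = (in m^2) 1.973e-14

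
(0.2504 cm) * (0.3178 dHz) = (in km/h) 0.0002865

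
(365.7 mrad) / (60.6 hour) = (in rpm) 1.601e-05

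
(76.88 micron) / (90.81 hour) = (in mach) 6.907e-13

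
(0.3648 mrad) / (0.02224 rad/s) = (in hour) 4.556e-06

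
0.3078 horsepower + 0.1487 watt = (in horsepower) 0.308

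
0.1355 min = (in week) 1.344e-05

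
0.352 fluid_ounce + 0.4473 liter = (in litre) 0.4577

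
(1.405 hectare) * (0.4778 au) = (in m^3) 1.004e+15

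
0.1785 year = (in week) 9.307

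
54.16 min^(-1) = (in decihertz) 9.027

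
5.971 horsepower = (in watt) 4453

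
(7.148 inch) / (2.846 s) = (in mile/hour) 0.1427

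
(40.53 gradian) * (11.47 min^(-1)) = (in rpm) 1.162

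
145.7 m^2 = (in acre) 0.036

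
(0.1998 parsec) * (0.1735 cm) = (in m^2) 1.07e+13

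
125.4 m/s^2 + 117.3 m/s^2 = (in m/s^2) 242.7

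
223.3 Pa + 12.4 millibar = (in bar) 0.01463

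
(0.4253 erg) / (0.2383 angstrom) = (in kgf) 182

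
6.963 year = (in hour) 6.1e+04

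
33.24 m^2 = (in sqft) 357.8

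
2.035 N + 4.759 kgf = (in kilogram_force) 4.967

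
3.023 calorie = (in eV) 7.894e+19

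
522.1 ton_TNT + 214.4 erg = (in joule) 2.184e+12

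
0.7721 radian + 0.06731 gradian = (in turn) 0.1231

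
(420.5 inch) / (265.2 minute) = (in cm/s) 0.06712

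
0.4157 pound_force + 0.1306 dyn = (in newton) 1.849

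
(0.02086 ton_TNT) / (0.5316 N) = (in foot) 5.386e+08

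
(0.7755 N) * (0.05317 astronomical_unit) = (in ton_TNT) 1.474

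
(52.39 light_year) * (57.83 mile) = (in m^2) 4.613e+22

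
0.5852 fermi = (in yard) 6.4e-16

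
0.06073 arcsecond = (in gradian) 1.874e-05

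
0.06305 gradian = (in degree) 0.05675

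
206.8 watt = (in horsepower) 0.2773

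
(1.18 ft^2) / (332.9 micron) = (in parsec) 1.067e-14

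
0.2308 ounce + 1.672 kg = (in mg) 1.679e+06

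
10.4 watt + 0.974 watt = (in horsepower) 0.01525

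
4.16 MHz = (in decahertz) 4.16e+05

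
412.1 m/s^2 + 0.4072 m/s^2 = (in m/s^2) 412.5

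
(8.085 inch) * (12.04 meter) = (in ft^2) 26.61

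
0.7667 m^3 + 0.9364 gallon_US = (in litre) 770.2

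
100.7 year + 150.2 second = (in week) 5251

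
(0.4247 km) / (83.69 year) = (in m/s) 1.609e-07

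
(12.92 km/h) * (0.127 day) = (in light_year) 4.162e-12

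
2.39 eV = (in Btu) 3.629e-22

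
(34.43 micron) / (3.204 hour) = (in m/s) 2.985e-09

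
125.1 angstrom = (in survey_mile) 7.773e-12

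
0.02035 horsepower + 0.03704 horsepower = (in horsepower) 0.05739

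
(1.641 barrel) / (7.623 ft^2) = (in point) 1044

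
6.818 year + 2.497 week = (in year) 6.866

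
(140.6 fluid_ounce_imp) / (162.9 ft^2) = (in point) 0.7483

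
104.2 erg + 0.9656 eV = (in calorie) 2.49e-06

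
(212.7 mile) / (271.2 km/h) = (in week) 0.007513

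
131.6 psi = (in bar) 9.074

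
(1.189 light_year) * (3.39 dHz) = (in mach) 1.12e+13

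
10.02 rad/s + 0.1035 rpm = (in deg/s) 574.7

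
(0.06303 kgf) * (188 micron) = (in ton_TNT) 2.777e-14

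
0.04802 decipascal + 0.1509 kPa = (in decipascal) 1509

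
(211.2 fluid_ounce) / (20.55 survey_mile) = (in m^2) 1.889e-07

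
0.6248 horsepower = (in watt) 465.9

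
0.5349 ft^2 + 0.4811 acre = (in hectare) 0.1947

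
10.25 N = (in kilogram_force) 1.045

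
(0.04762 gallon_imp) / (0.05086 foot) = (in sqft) 0.1503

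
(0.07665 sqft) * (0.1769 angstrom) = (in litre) 1.26e-10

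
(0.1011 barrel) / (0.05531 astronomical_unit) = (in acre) 4.8e-16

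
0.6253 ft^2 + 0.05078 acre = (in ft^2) 2213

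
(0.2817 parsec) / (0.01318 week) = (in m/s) 1.09e+12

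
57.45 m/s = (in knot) 111.7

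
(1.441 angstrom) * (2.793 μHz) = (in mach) 1.182e-18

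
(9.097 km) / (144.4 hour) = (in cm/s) 1.75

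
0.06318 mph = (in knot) 0.0549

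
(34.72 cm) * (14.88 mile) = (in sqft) 8.95e+04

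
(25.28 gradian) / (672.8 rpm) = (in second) 0.005636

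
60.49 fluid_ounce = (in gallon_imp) 0.3935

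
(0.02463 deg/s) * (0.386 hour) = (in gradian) 38.03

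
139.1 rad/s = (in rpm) 1328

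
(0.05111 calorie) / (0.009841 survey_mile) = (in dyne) 1350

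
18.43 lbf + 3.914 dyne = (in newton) 81.98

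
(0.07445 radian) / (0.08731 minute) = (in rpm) 0.1357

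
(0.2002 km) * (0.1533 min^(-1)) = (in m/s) 0.5115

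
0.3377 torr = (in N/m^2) 45.02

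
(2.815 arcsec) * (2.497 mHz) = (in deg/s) 1.953e-06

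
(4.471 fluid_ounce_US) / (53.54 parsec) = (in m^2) 8.003e-23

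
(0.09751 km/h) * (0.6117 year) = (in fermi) 5.225e+20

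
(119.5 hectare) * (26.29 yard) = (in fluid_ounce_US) 9.714e+11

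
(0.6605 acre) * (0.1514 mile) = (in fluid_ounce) 2.202e+10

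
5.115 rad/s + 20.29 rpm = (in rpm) 69.13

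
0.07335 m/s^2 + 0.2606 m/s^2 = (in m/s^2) 0.3339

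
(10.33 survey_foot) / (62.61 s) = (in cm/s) 5.029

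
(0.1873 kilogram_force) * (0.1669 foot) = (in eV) 5.832e+17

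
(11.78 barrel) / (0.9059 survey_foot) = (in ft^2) 73.01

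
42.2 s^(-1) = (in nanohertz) 4.22e+10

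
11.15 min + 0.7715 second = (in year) 2.124e-05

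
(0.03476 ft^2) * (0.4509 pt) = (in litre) 0.0005137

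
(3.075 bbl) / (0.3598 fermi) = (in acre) 3.358e+11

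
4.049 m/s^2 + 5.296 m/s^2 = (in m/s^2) 9.345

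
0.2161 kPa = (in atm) 0.002133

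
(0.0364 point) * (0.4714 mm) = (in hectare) 6.053e-13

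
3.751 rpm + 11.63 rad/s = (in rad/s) 12.02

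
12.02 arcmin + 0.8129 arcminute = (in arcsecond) 770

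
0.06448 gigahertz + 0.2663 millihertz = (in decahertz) 6.448e+06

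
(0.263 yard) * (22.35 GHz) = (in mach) 1.579e+07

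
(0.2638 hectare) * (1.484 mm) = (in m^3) 3.915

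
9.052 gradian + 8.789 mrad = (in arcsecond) 3.114e+04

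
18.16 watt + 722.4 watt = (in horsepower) 0.9931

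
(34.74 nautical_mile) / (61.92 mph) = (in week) 0.003843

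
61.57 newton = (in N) 61.57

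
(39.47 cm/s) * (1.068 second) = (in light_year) 4.456e-17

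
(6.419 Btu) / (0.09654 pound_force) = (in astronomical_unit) 1.054e-07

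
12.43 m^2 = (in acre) 0.003072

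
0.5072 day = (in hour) 12.17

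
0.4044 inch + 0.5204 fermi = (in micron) 1.027e+04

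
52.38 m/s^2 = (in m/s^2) 52.38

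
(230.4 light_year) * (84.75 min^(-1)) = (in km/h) 1.108e+19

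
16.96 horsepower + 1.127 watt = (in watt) 1.265e+04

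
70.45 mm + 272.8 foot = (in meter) 83.22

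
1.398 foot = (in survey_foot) 1.398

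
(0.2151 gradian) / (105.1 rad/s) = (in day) 3.721e-10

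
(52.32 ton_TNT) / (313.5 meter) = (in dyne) 6.983e+13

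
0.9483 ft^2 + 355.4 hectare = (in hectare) 355.4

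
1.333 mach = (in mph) 1015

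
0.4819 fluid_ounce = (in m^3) 1.425e-05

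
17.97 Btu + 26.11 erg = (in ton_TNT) 4.531e-06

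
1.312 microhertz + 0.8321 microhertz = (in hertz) 2.144e-06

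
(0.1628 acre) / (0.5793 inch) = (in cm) 4.477e+06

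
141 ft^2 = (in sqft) 141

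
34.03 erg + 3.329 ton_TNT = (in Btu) 1.32e+07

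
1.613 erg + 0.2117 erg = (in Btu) 1.729e-10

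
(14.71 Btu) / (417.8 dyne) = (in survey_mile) 2308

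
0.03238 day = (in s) 2798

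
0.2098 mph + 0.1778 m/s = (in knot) 0.5279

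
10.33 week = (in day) 72.31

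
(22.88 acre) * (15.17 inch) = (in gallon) 9.425e+06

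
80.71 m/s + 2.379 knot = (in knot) 159.3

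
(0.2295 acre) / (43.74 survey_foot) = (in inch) 2743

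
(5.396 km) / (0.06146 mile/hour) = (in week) 0.3247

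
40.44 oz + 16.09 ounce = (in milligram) 1.603e+06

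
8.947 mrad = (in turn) 0.001424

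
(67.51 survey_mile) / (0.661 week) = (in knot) 0.5283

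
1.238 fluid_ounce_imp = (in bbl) 0.0002212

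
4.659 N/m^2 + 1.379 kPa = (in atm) 0.01366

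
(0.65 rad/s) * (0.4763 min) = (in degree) 1064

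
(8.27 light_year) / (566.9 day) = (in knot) 3.105e+09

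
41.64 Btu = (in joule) 4.393e+04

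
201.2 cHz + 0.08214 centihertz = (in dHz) 20.13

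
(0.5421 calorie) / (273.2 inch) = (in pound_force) 0.07348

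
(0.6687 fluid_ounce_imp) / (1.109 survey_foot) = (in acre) 1.389e-08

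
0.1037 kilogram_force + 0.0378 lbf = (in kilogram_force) 0.1208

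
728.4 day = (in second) 6.293e+07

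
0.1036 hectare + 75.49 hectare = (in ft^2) 8.137e+06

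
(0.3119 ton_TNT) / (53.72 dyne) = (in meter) 2.429e+12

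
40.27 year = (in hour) 3.528e+05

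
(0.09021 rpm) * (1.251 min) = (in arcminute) 2438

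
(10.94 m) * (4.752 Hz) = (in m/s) 51.99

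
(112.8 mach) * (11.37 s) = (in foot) 1.433e+06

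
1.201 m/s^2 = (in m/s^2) 1.201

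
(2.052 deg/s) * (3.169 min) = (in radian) 6.81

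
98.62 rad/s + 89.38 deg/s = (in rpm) 956.6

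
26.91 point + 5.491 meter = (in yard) 6.015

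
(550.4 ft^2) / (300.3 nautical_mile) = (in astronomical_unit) 6.146e-16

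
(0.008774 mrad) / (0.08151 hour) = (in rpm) 2.855e-07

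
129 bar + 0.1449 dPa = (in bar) 129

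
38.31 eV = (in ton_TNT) 1.467e-27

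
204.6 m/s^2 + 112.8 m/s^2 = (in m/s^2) 317.4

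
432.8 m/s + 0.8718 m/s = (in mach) 1.274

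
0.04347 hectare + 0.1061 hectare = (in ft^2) 1.61e+04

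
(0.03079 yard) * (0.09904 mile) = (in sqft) 48.3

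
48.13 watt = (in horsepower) 0.06454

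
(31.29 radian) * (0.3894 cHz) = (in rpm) 1.164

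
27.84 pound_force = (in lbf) 27.84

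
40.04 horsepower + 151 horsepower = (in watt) 1.425e+05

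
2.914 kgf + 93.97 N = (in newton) 122.5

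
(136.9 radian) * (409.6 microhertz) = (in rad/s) 0.05607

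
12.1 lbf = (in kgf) 5.488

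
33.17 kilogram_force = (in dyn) 3.253e+07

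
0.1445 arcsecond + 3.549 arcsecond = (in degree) 0.001026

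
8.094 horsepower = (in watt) 6036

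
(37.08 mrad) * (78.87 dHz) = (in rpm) 2.793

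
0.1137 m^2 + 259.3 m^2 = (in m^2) 259.4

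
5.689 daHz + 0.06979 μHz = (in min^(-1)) 3413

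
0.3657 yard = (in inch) 13.17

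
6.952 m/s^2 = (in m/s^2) 6.952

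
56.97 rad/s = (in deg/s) 3264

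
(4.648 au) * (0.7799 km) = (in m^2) 5.423e+14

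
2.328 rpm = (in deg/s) 13.97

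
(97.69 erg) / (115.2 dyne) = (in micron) 8480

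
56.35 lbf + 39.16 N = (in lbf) 65.15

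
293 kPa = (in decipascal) 2.93e+06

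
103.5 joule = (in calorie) 24.74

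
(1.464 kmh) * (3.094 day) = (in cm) 1.087e+07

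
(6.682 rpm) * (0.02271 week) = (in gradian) 6.118e+05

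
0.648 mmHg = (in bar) 0.0008639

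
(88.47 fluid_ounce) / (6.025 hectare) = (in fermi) 4.343e+07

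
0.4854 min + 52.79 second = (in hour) 0.02275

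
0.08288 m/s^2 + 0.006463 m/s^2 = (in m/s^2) 0.08934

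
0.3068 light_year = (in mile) 1.804e+12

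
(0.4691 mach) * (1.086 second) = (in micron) 1.735e+08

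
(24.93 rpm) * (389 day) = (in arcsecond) 1.81e+13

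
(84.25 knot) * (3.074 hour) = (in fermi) 4.796e+20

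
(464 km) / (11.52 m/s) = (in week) 0.0666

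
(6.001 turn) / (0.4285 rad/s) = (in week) 0.0001455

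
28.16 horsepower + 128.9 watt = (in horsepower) 28.33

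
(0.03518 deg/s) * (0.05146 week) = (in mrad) 1.911e+04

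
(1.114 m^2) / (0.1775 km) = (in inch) 0.2471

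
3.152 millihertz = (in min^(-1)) 0.1891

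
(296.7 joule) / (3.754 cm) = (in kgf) 805.9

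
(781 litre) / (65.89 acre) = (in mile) 1.82e-09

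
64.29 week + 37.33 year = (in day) 1.408e+04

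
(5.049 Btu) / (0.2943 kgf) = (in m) 1846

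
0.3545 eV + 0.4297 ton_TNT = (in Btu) 1.704e+06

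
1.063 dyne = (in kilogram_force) 1.084e-06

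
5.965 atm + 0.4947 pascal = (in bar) 6.044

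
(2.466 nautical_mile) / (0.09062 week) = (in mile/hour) 0.1864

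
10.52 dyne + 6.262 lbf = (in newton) 27.85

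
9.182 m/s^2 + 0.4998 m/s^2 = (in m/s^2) 9.682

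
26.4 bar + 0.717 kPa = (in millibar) 2.641e+04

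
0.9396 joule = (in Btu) 0.0008906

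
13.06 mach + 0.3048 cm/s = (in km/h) 1.601e+04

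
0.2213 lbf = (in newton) 0.9844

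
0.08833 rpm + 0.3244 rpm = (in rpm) 0.4127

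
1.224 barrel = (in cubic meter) 0.1946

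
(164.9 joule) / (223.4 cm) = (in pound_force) 16.59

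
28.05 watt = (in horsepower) 0.03762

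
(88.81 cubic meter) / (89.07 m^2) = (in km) 0.0009971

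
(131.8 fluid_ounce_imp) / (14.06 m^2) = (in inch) 0.01049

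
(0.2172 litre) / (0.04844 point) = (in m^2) 12.71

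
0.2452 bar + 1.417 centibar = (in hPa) 259.4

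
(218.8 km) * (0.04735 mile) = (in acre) 4120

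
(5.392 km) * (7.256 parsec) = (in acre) 2.983e+17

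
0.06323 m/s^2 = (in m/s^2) 0.06323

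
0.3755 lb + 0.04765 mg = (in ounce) 6.008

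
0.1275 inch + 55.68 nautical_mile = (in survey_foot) 3.383e+05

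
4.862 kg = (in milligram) 4.862e+06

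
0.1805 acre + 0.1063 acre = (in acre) 0.2868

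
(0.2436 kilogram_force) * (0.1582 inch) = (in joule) 0.009599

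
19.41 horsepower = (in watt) 1.447e+04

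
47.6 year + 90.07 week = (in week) 2572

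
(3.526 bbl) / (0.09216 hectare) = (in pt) 1.724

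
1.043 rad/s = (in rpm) 9.96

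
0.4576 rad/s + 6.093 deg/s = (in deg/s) 32.31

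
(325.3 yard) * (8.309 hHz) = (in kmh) 8.898e+05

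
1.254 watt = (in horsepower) 0.001682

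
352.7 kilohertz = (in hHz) 3527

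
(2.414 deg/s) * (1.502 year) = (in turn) 3.176e+05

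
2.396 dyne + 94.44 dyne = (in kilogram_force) 9.875e-05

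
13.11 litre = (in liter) 13.11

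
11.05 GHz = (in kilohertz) 1.105e+07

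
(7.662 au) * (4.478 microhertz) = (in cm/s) 5.133e+08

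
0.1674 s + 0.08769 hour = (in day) 0.003656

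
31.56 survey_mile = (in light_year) 5.369e-12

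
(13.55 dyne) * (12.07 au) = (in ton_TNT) 0.05848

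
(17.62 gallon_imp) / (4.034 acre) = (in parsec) 1.59e-22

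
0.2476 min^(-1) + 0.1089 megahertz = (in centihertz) 1.089e+07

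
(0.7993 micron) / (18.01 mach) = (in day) 1.509e-15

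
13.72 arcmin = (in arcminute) 13.72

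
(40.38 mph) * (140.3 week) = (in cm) 1.532e+11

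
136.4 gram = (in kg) 0.1364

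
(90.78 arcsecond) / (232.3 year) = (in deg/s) 3.442e-12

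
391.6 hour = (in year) 0.0447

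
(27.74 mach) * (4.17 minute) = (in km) 2363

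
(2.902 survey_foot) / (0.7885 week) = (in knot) 3.605e-06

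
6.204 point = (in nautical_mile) 1.182e-06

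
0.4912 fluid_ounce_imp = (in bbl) 8.778e-05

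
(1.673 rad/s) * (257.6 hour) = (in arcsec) 3.2e+11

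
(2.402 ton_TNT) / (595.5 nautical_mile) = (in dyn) 9.113e+08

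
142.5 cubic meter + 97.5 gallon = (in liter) 1.429e+05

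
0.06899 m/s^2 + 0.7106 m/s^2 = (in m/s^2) 0.7796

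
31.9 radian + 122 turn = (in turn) 127.1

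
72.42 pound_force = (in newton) 322.1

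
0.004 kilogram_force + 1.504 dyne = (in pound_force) 0.008822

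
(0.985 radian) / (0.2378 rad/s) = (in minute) 0.06904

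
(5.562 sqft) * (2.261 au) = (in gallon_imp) 3.845e+13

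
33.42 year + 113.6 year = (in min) 7.727e+07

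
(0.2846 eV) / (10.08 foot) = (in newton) 1.484e-20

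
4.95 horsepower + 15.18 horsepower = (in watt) 1.501e+04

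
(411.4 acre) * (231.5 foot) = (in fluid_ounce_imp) 4.135e+12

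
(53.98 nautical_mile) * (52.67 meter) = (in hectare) 526.5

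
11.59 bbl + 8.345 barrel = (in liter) 3169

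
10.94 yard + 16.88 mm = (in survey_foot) 32.88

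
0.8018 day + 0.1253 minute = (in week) 0.1146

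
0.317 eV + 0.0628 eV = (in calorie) 1.454e-20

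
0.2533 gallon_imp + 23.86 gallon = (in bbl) 0.5753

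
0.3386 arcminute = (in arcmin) 0.3386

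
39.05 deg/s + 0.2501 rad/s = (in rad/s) 0.9317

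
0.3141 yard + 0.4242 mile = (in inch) 2.689e+04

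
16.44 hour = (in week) 0.09786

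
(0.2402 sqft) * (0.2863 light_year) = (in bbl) 3.802e+14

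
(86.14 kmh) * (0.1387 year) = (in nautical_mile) 5.651e+04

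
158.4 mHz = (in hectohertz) 0.001584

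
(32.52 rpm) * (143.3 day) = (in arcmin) 1.449e+11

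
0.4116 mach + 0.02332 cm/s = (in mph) 313.5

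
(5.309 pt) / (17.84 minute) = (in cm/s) 0.000175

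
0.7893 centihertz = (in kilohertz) 7.893e-06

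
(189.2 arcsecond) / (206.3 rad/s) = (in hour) 1.235e-09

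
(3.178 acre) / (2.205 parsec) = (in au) 1.264e-24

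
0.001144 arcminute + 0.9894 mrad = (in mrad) 0.9897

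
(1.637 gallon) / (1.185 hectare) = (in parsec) 1.695e-23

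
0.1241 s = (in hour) 3.447e-05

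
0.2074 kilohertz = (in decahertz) 20.74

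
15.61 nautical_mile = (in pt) 8.195e+07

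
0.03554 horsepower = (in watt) 26.5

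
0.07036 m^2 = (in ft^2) 0.7573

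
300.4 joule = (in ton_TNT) 7.18e-08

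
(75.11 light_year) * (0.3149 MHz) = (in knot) 4.35e+23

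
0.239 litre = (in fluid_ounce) 8.082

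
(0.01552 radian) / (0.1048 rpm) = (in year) 4.484e-08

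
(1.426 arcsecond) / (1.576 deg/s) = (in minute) 4.189e-06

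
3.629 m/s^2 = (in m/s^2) 3.629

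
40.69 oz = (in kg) 1.154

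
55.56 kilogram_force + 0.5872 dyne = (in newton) 544.9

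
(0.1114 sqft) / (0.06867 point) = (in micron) 4.272e+08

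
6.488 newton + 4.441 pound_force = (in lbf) 5.9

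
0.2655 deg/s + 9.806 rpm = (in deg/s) 59.1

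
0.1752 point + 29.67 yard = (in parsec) 8.792e-16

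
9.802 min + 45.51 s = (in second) 633.6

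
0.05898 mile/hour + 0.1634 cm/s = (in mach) 8.223e-05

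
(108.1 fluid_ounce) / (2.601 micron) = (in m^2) 1229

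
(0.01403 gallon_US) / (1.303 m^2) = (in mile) 2.533e-08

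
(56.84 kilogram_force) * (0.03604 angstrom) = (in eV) 1.254e+10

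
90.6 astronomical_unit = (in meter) 1.355e+13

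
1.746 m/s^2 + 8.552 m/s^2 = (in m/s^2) 10.3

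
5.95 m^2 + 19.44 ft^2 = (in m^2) 7.756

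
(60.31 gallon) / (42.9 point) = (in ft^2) 162.4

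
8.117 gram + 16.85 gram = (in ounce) 0.8807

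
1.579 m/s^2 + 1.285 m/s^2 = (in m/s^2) 2.864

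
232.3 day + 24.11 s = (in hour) 5575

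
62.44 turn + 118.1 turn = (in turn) 180.5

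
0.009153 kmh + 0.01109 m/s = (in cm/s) 1.363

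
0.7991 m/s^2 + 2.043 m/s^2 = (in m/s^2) 2.842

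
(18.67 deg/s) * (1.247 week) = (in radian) 2.458e+05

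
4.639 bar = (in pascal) 4.639e+05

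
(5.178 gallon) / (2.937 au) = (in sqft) 4.802e-13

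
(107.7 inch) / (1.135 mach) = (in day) 8.193e-08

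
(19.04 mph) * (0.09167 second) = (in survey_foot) 2.56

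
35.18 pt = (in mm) 12.41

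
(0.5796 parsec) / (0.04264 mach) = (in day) 1.426e+10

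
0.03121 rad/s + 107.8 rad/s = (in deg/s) 6178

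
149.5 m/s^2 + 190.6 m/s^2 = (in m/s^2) 340.1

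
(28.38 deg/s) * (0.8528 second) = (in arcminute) 1452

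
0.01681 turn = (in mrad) 105.6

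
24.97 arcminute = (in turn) 0.001156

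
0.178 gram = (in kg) 0.000178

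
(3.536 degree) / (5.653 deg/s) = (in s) 0.6255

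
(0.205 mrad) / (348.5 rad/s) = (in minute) 9.804e-09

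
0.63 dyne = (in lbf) 1.416e-06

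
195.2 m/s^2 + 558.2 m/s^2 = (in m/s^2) 753.4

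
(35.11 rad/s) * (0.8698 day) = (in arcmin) 9.071e+09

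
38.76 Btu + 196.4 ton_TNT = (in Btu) 7.789e+08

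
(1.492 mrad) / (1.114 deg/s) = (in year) 2.433e-09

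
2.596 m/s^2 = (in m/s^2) 2.596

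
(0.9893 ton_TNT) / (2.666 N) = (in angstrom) 1.553e+19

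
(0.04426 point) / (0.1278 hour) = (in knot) 6.597e-08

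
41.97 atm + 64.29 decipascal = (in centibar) 4253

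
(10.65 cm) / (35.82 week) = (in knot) 9.556e-09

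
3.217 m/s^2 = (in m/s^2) 3.217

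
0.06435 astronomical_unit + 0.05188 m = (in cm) 9.627e+11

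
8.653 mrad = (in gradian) 0.5509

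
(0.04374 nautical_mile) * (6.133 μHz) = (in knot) 0.0009657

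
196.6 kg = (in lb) 433.4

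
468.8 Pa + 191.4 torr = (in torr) 194.9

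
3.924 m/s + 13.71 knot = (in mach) 0.03224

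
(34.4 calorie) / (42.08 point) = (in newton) 9696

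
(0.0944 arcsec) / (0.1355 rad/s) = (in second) 3.378e-06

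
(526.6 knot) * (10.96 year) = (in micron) 9.363e+16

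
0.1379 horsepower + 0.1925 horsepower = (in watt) 246.4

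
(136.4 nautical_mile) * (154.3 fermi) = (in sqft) 4.196e-07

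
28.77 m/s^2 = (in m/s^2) 28.77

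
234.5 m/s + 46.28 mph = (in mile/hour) 570.8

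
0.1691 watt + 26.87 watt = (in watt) 27.04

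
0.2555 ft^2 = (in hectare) 2.374e-06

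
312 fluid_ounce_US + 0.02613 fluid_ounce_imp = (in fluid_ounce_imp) 324.8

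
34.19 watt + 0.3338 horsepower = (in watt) 283.1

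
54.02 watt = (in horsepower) 0.07244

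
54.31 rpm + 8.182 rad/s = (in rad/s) 13.87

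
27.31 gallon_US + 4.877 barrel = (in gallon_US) 232.1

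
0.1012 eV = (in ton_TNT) 3.875e-30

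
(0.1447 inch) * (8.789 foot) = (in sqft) 0.106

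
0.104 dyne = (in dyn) 0.104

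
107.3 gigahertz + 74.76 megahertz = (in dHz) 1.074e+12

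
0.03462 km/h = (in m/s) 0.009617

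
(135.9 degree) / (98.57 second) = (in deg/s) 1.379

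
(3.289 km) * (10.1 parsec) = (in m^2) 1.025e+21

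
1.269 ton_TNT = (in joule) 5.309e+09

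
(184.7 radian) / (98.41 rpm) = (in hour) 0.004978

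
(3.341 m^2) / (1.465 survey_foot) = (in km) 0.007482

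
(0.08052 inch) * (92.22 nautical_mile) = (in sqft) 3760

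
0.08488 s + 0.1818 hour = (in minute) 10.91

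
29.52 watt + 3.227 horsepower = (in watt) 2436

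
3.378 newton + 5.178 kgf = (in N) 54.16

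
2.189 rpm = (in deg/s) 13.13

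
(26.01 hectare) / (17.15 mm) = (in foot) 4.976e+07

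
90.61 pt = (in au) 2.137e-13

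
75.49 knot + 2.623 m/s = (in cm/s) 4146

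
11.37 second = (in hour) 0.003158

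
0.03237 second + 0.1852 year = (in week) 9.657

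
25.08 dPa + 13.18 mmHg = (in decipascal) 1.76e+04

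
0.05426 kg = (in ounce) 1.914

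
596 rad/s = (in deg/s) 3.415e+04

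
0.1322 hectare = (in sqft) 1.423e+04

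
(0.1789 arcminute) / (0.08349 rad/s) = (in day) 7.214e-09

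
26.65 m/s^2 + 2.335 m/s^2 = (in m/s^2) 28.98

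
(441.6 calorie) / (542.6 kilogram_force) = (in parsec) 1.125e-17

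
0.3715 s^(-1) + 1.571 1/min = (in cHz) 39.77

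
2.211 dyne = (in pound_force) 4.971e-06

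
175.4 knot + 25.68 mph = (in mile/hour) 227.5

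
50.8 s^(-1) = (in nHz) 5.08e+10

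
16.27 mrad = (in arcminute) 55.93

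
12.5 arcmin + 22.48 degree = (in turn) 0.06302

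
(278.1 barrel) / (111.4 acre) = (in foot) 0.0003218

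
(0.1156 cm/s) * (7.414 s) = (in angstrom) 8.571e+07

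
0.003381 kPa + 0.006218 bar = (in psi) 0.09067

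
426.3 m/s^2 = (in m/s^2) 426.3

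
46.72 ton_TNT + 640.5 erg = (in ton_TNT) 46.72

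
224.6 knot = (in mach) 0.3393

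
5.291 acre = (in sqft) 2.305e+05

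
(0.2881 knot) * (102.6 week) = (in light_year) 9.721e-10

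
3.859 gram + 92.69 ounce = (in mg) 2.632e+06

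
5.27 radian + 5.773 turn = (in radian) 41.54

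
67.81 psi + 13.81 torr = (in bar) 4.694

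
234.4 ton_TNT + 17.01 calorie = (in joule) 9.807e+11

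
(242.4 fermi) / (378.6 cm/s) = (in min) 1.067e-15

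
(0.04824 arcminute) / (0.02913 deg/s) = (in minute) 0.00046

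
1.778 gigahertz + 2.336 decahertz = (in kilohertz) 1.778e+06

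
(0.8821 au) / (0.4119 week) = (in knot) 1.03e+06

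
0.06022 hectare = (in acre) 0.1488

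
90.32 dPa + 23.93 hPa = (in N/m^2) 2402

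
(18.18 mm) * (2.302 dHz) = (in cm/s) 0.4185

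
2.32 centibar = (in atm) 0.0229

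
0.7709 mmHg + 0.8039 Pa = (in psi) 0.01502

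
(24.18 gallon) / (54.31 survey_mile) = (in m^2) 1.047e-06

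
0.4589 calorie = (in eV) 1.198e+19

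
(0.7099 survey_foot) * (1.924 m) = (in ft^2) 4.481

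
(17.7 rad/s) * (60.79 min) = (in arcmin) 2.219e+08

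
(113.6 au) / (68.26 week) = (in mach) 1209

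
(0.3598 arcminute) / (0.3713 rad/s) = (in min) 4.698e-06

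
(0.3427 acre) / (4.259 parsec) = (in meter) 1.055e-14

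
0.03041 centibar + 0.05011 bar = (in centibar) 5.041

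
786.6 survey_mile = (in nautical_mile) 683.5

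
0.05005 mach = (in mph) 38.12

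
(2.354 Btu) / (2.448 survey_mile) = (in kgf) 0.06428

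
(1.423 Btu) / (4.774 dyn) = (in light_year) 3.324e-09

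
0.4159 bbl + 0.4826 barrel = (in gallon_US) 37.74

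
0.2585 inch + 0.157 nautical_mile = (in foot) 954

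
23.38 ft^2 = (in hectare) 0.0002172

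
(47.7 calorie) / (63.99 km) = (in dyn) 311.9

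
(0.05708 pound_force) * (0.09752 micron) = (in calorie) 5.918e-09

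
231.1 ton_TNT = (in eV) 6.035e+30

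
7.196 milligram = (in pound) 1.586e-05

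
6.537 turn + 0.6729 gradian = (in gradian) 2615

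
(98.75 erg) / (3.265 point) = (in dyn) 857.3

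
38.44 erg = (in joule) 3.844e-06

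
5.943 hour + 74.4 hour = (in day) 3.348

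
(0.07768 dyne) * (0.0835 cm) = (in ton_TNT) 1.55e-19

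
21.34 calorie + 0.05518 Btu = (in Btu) 0.1398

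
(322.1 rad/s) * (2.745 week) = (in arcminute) 1.838e+12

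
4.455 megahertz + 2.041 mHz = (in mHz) 4.455e+09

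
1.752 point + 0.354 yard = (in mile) 0.0002015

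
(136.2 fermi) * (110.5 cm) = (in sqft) 1.62e-12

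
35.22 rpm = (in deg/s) 211.3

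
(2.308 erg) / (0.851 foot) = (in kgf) 9.073e-08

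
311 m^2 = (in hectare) 0.0311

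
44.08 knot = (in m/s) 22.68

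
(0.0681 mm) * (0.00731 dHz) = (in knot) 9.677e-08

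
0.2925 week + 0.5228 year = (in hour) 4629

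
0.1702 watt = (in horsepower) 0.0002282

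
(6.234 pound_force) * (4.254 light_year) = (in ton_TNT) 2.667e+08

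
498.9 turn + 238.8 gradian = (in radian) 3138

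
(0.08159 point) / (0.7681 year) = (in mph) 2.658e-12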